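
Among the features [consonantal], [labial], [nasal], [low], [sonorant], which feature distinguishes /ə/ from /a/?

[low]

The two segments share [−consonantal], [−labial], [−nasal], [+sonorant]. The only feature from the list on which they differ: /ə/ is [−low] while /a/ is [+low].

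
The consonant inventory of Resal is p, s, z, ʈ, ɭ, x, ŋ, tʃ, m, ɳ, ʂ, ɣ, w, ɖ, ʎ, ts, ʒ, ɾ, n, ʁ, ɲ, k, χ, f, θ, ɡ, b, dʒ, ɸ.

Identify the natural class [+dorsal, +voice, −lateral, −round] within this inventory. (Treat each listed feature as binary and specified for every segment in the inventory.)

First, the [+dorsal] segments are /x, ŋ, ɣ, w, ʎ, ʁ, ɲ, k, χ, ɡ/.
Then [+voice] gives /ŋ, ɣ, w, ʎ, ʁ, ɲ, ɡ/.
Intersecting with [−lateral] gives /ŋ, ɣ, w, ʁ, ɲ, ɡ/.
Within that set, [−round] leaves /ŋ, ɣ, ʁ, ɲ, ɡ/.

ŋ, ɣ, ʁ, ɲ, ɡ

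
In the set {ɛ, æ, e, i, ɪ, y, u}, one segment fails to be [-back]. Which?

/u/ is the high back rounded tense vowel, which is [+back]; the rest — /i, y, e, ɪ, æ, ɛ/ — are [-back].

u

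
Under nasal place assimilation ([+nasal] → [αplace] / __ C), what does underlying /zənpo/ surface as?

[zəmpo]

/n/ sits before the [+labial] consonant /p/, so it takes on [+labial] and surfaces as /m/. The rest of the form is unaffected: [zəmpo].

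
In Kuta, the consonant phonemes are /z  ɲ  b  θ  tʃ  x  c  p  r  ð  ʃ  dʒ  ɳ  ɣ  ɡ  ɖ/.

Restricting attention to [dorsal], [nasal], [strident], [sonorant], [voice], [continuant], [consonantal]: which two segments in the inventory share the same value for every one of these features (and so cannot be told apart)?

On the given features, /ɖ/ and /b/ have an identical profile: [−dorsal], [−nasal], [−strident], [−sonorant], [+voice], [−continuant], [+consonantal]. No other two segments in the inventory coincide on all 7 features. (They do differ in [labial] and [coronal], which are not among the given features.)

ɖ, b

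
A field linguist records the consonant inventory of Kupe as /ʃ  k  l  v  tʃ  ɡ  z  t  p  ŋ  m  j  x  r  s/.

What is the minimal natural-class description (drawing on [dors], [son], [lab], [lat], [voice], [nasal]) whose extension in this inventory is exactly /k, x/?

[−voice, +dors]

The class [−voice], [+dorsal] has exactly /k, x/ as its extension in this inventory. No smaller conjunction from the listed features achieves this: [+dorsal] alone would also admit /ɡ, ŋ, j/; [−voice] alone would also admit /ʃ, tʃ, t, p, …/; and checking the remaining single features turns up none with this extension.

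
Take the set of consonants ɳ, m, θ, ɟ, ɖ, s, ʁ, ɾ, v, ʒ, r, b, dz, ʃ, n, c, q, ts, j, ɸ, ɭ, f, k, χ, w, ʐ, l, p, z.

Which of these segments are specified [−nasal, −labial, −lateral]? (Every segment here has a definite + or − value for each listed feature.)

Eliminate segments failing any feature: /ɳ, m, n/ are [+nasal]; /v, b, ɸ, f, w, p/ are [+labial]; /ɭ, l/ are [+lateral]. The remaining /θ, ɟ, ɖ, s, ʁ, ɾ, ʒ, r, dz, ʃ, c, q, ts, j, k, χ, ʐ, z/ satisfy [−nasal], [−labial], [−lateral].

θ, ɟ, ɖ, s, ʁ, ɾ, ʒ, r, dz, ʃ, c, q, ts, j, k, χ, ʐ, z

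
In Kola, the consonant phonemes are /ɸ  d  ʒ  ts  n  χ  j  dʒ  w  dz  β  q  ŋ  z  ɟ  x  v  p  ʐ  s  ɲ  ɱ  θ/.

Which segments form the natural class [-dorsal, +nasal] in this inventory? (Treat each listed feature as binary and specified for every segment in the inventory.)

n, ɱ

Checking each segment against [-dorsal], [+nasal]: /n/ (alveolar nasal), /ɱ/ (labiodental nasal) satisfy every feature; every other segment in the inventory fails at least one.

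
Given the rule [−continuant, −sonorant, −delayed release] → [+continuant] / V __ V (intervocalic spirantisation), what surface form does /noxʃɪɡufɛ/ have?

[noxʃɪɣufɛ]

Only /ɡ/ occurs between two vowels (/ɪ/ __ /u/) and matches the structural description. It is a voiced velar stop, so [−continuant, −sonorant, −delayed release] holds; changing it to [+continuant] with all other features held fixed yields /ɣ/ (voiced velar fricative). No other segment meets both the structural description and the environment, so the output is [noxʃɪɣufɛ].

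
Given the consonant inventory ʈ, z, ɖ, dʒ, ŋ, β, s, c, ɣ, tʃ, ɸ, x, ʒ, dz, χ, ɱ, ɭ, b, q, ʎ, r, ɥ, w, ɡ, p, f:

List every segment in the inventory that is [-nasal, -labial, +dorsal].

Among the inventory, the [-nasal] segments are /ʈ, z, ɖ, dʒ, β, s, c, ɣ, tʃ, ɸ, x, ʒ, dz, χ, ɭ, b, q, ʎ, r, ɥ, w, ɡ, p, f/.
Among these, [-labial] gives /ʈ, z, ɖ, dʒ, s, c, ɣ, tʃ, x, ʒ, dz, χ, ɭ, q, ʎ, r, ɡ/.
Among these, [+dorsal] leaves /c, ɣ, x, χ, q, ʎ, ɡ/.

c, ɣ, x, χ, q, ʎ, ɡ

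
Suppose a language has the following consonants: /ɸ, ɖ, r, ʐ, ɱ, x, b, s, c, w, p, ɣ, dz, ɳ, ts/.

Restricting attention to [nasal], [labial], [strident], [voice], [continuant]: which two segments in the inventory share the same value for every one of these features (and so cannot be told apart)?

/r/ (alveolar trill) and /ɣ/ (voiced velar fricative) are both [-nasal], [-labial], [-strident], [+voice], [+continuant], so none of the listed features separates them. (They do differ in [sonorant], [coronal] and [dorsal], which are not among the given features.) Every other pair in the inventory differs on at least one listed feature.

r, ɣ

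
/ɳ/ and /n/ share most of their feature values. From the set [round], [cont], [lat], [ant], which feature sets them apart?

[anterior]

The two segments share [−round], [−continuant], [−lateral]. The only feature from the list on which they differ: /ɳ/ is [−anterior] while /n/ is [+anterior].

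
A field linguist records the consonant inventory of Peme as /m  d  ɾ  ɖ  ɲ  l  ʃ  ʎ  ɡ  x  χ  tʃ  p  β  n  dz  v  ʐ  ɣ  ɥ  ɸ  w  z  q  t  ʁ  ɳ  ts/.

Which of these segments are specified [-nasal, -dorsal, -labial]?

d, ɾ, ɖ, l, ʃ, tʃ, dz, ʐ, z, t, ts

Checking each segment against [-nasal], [-dorsal], [-labial]: /d/ (voiced alveolar stop), /ɾ/ (alveolar tap), /ɖ/ (voiced retroflex stop), /l/ (alveolar lateral approximant), /ʃ/ (voiceless postalveolar fricative), /tʃ/ (voiceless postalveolar affricate), among others, satisfy every feature; every other segment in the inventory fails at least one.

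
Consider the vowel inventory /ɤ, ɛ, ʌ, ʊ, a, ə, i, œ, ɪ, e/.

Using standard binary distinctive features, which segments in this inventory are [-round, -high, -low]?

ɤ, ɛ, ʌ, ə, e

Eliminate segments failing any feature: /ʊ, œ/ are [+round]; /a/ is [+low]; /i, ɪ/ are [+high]. The remaining /ɤ, ɛ, ʌ, ə, e/ satisfy [-round], [-high], [-low].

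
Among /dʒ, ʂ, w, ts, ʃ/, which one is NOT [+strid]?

Every segment except /w/ is [+strident]. /w/ (labial-velar glide) is [-strident], so it is the exception.

w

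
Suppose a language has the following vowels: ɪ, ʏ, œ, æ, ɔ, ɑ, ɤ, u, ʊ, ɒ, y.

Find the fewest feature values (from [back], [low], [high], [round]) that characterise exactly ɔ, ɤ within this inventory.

[−high, −low, +back]

The class [−high], [−low], [+back] has exactly /ɔ, ɤ/ as its extension in this inventory. No smaller conjunction from the listed features achieves this: [−low, +back] alone would also admit /u, ʊ/; [−high, +back] alone would also admit /ɑ, ɒ/; [−high, −low] alone would also admit /œ/; and checking the remaining two-feature bundles turns up none with this extension.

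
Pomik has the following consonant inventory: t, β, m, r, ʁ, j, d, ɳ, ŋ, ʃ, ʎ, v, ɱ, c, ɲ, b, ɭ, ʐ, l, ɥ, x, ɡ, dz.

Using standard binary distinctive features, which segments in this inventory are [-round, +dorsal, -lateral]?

ʁ, j, ŋ, c, ɲ, x, ɡ

Checking each segment against [-round], [+dorsal], [-lateral]: /ʁ/ (voiced uvular fricative), /j/ (palatal glide), /ŋ/ (velar nasal), /c/ (voiceless palatal stop), /ɲ/ (palatal nasal), /x/ (voiceless velar fricative), among others, satisfy every feature; every other segment in the inventory fails at least one.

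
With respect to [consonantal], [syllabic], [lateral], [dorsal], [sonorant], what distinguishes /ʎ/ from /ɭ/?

[dorsal]

/ʎ/ (palatal lateral approximant) and /ɭ/ (retroflex lateral approximant) agree on [+consonantal], [−syllabic], [+lateral], [+sonorant]. They differ on [dorsal] (/ʎ/ [+], /ɭ/ [−]).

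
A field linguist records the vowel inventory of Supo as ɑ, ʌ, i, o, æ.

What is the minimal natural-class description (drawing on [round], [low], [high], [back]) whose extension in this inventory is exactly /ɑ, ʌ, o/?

Every target segment is [+back] and no other inventory member is, so one feature is enough.

[+back]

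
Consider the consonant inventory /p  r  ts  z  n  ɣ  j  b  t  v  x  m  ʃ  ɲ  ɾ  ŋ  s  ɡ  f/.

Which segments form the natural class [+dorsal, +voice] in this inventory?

ɣ, j, ɲ, ŋ, ɡ

Checking each segment against [+dorsal], [+voice]: /ɣ/ (voiced velar fricative), /j/ (palatal glide), /ɲ/ (palatal nasal), /ŋ/ (velar nasal), /ɡ/ (voiced velar stop) satisfy every feature; every other segment in the inventory fails at least one.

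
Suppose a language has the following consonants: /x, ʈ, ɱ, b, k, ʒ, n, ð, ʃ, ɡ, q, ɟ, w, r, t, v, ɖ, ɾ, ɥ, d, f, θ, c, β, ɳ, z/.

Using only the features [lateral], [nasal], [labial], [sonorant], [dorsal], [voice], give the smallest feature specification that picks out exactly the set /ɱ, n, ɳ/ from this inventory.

[+nasal]

Every target segment is [+nasal] and no other inventory member is, so one feature is enough.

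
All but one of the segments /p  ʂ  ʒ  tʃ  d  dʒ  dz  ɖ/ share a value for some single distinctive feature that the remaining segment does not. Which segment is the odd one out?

The remaining segments after removing /p/ share [+coronal]; /p/ (voiceless bilabial stop) is [-coronal]. For every other candidate removal, the leftover set fails to share any single feature value that the removed segment lacks.

p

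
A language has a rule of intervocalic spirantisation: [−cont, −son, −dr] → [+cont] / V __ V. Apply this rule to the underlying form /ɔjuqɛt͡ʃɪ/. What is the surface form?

[ɔjuχɛt͡ʃɪ]

/q/ satisfies [−cont, −son, −dr] and sits in V __ V. The [+continuant] counterpart of the voiceless uvular stop is /χ/. Other segments in /ɔjuqɛt͡ʃɪ/ either fail the structural description or are not in the environment, so the surface form is [ɔjuχɛt͡ʃɪ].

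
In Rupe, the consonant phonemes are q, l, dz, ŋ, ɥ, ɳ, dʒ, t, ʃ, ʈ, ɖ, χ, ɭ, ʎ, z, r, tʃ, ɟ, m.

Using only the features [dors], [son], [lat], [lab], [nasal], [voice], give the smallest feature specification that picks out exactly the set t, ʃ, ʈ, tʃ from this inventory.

The class [−voice], [−dorsal] has exactly /t, ʃ, ʈ, tʃ/ as its extension in this inventory. No smaller conjunction from the listed features achieves this: [−dorsal] alone would also admit /l, dz, ɳ, dʒ, …/; [−voice] alone would also admit /q, χ/; and checking the remaining single features turns up none with this extension.

[−voice, −dors]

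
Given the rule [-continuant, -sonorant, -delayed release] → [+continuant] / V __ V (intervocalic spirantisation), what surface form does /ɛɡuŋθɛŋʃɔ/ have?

/ɡ/ satisfies [-continuant, -sonorant, -delayed release] and sits in V __ V. The [+continuant] counterpart of the voiced velar stop is /ɣ/. Other segments in /ɛɡuŋθɛŋʃɔ/ either fail the structural description or are not in the environment, so the surface form is [ɛɣuŋθɛŋʃɔ].

[ɛɣuŋθɛŋʃɔ]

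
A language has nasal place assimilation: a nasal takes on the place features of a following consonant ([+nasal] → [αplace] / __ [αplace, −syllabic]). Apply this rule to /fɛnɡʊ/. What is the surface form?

In /fɛnɡʊ/, the nasal /n/ precedes /ɡ/, which is [+dorsal]. The nasal assimilates in place, becoming the [+dorsal] nasal /ŋ/. The surface form is [fɛŋɡʊ].

[fɛŋɡʊ]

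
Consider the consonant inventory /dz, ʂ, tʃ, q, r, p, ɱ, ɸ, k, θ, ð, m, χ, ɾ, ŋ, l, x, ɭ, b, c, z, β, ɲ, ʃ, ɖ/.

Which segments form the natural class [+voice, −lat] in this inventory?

Eliminate segments failing any feature: /ʂ, tʃ, q, p, ɸ, k, θ, χ, x, c, ʃ/ are [−voice]; /l, ɭ/ are [+lateral]. The remaining /dz, r, ɱ, ð, m, ɾ, ŋ, b, z, β, ɲ, ɖ/ satisfy [+voice], [−lateral].

dz, r, ɱ, ð, m, ɾ, ŋ, b, z, β, ɲ, ɖ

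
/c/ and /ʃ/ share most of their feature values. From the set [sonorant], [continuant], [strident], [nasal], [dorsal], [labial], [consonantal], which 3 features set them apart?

[continuant], [strident], [dorsal]

The two segments share [−sonorant], [−nasal], [−labial], [+consonantal]. The only features from the list on which they differ: /c/ is [−continuant] while /ʃ/ is [+continuant]; /c/ is [−strident] while /ʃ/ is [+strident]; /c/ is [+dorsal] while /ʃ/ is [−dorsal].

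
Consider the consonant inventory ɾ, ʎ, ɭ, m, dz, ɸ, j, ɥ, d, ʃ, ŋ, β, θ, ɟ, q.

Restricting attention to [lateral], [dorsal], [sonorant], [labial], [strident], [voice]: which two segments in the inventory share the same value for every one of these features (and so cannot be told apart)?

j, ŋ

Both /j/ and /ŋ/ are [-lateral], [+dorsal], [+sonorant], [-labial], [-strident], [+voice]. Since the list omits [nasal], [continuant] and [back] — which do distinguish the palatal glide from the velar nasal — this pair collapses; all other pairs remain distinct.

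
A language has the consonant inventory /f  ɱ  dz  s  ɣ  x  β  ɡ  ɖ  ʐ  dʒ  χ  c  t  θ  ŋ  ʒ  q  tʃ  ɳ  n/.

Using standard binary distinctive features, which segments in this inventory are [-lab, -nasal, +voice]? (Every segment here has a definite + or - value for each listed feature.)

Among the inventory, the [-labial] segments are /dz, s, ɣ, x, ɡ, ɖ, ʐ, dʒ, χ, c, t, θ, ŋ, ʒ, q, tʃ, ɳ, n/.
Of those, [-nasal] gives /dz, s, ɣ, x, ɡ, ɖ, ʐ, dʒ, χ, c, t, θ, ʒ, q, tʃ/.
Within that set, [+voice] leaves /dz, ɣ, ɡ, ɖ, ʐ, dʒ, ʒ/.

dz, ɣ, ɡ, ɖ, ʐ, dʒ, ʒ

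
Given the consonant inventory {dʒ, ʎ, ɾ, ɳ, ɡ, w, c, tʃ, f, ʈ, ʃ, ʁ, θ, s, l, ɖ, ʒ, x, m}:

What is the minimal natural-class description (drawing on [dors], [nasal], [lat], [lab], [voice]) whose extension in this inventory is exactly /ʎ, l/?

/ʎ, l/ are exactly the [+lateral] segments in the inventory, so a single feature suffices.

[+lat]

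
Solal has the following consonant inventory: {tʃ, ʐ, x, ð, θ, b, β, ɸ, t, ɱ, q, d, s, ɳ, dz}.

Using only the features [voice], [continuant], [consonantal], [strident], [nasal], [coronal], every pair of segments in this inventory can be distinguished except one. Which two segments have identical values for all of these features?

ɸ, x

/ɸ/ (voiceless bilabial fricative) and /x/ (voiceless velar fricative) are both [−voice], [+continuant], [+consonantal], [−strident], [−nasal], [−coronal], so none of the listed features separates them. (They do differ in [labial] and [dorsal], which are not among the given features.) Every other pair in the inventory differs on at least one listed feature.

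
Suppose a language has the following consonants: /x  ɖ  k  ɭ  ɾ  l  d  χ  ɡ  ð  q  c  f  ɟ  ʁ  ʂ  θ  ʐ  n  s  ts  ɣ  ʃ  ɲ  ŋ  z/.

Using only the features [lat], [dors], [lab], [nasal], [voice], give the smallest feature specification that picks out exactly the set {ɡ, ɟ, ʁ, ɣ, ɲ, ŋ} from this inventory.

[+voice, +dors]

/ɡ, ɟ, ʁ, ɣ, ɲ, ŋ/ are all [+voice], [+dorsal], and no other segment in the inventory matches both values. Dropping any one of them over-generates: [+dorsal] alone would also admit /x, k, χ, q, …/; [+voice] alone would also admit /ɖ, ɭ, ɾ, l, …/. No other single listed feature picks out exactly this set either, so fewer than two features will not do.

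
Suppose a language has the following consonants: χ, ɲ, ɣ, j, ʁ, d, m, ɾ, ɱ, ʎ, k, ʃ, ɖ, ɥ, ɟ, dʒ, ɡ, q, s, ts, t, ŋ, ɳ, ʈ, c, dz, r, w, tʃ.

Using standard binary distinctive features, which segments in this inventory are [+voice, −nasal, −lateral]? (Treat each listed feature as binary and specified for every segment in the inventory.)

ɣ, j, ʁ, d, ɾ, ɖ, ɥ, ɟ, dʒ, ɡ, dz, r, w

Eliminate segments failing any feature: /χ, k, ʃ, q, s, ts, t, ʈ, c, tʃ/ are [−voice]; /ɲ, m, ɱ, ŋ, ɳ/ are [+nasal]; /ʎ/ is [+lateral]. The remaining /ɣ, j, ʁ, d, ɾ, ɖ, ɥ, ɟ, dʒ, ɡ, dz, r, w/ satisfy [+voice], [−nasal], [−lateral].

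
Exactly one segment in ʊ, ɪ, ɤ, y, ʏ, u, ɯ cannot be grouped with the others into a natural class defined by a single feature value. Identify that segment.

The remaining segments after removing /ɤ/ share [+high]; /ɤ/ (mid back unrounded tense vowel) is [−high]. For every other candidate removal, the leftover set fails to share any single feature value that the removed segment lacks.

ɤ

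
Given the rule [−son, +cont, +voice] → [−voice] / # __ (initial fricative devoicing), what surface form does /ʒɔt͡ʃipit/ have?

Only the initial segment /ʒ/ is both word-initial and matches the structural description. It is a voiced postalveolar fricative, so [−son, +cont, +voice] holds; changing it to [−voice] with all other features held fixed yields /ʃ/ (voiceless postalveolar fricative). No other segment meets both the structural description and the environment, so the output is [ʃɔt͡ʃipit].

[ʃɔt͡ʃipit]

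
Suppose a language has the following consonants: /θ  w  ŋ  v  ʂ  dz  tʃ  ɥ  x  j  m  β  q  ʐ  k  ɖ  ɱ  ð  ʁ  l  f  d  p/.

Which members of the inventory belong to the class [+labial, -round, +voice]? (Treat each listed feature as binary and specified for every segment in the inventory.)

v, m, β, ɱ

Checking each segment against [+labial], [-round], [+voice]: /v/ (voiced labiodental fricative), /m/ (bilabial nasal), /β/ (voiced bilabial fricative), /ɱ/ (labiodental nasal) satisfy every feature; every other segment in the inventory fails at least one.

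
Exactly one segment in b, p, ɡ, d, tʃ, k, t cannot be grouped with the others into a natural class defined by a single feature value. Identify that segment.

tʃ

/ɡ, t, d, b, k, p/ are all [-delayed release], but /tʃ/ (voiceless postalveolar affricate) is [+delayed release]. No other single segment can be removed to leave a set sharing one feature value that the removed segment lacks, so /tʃ/ is the odd one out.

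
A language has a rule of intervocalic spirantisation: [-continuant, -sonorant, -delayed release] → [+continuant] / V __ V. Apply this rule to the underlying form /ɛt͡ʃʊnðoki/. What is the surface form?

Only /k/ occurs between two vowels (/o/ __ /i/) and matches the structural description. It is a voiceless velar stop, so [-continuant, -sonorant, -delayed release] holds; changing it to [+continuant] with all other features held fixed yields /x/ (voiceless velar fricative). No other segment meets both the structural description and the environment, so the output is [ɛt͡ʃʊnðoxi].

[ɛt͡ʃʊnðoxi]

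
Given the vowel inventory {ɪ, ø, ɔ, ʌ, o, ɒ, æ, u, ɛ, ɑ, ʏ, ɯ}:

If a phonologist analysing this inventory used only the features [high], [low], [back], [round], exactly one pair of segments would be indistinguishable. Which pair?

ɔ, o

Both /ɔ/ and /o/ are [−high], [−low], [+back], [+round]. Since the list omits [tense] — which does distinguish the mid back rounded lax vowel from the mid back rounded tense vowel — this pair collapses; all other pairs remain distinct.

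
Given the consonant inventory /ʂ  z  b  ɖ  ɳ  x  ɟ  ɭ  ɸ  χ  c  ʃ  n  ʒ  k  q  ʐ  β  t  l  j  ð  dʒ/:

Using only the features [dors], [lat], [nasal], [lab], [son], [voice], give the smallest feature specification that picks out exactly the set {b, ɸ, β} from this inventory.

[+lab]

Every target segment is [+labial] and no other inventory member is, so one feature is enough.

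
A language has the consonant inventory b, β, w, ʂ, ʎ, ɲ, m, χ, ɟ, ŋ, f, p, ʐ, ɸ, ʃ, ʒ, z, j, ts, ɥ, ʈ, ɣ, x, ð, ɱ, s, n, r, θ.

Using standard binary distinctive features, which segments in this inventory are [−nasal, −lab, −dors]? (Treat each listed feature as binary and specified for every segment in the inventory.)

ʂ, ʐ, ʃ, ʒ, z, ts, ʈ, ð, s, r, θ

First, the [−nasal] segments are /b, β, w, ʂ, ʎ, χ, ɟ, f, p, ʐ, ɸ, ʃ, ʒ, z, j, ts, ɥ, ʈ, ɣ, x, ð, s, r, θ/.
Within that set, [−labial] gives /ʂ, ʎ, χ, ɟ, ʐ, ʃ, ʒ, z, j, ts, ʈ, ɣ, x, ð, s, r, θ/.
Then [−dorsal] leaves /ʂ, ʐ, ʃ, ʒ, z, ts, ʈ, ð, s, r, θ/.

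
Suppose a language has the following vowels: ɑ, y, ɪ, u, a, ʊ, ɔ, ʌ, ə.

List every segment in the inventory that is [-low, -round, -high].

First, the [-low] segments are /y, ɪ, u, ʊ, ɔ, ʌ, ə/.
Intersecting with [-round] gives /ɪ, ʌ, ə/.
Then [-high] leaves /ʌ, ə/.

ʌ, ə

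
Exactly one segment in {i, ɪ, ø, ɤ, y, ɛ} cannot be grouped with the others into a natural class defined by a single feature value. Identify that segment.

[back] groups all but one: /y, ø, ɪ, ɛ, i/ share [−back] while /ɤ/ (mid back unrounded tense vowel) alone is [+back]. Removing any other segment would not leave a single-feature class that excludes it.

ɤ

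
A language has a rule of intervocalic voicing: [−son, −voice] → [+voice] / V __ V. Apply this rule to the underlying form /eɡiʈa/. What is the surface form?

The only segment in the rule's environment that also matches [−son, −voice] is /ʈ/. Applying [+voice] turns the voiceless retroflex stop into /ɖ/ (voiced retroflex stop), giving [eɡiɖa].

[eɡiɖa]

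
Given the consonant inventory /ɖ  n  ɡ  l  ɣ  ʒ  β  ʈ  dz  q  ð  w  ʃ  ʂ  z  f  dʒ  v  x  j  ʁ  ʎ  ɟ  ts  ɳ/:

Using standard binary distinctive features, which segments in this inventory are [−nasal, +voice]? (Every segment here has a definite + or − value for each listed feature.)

ɖ, ɡ, l, ɣ, ʒ, β, dz, ð, w, z, dʒ, v, j, ʁ, ʎ, ɟ

Checking each segment against [−nasal], [+voice]: /ɖ/ (voiced retroflex stop), /ɡ/ (voiced velar stop), /l/ (alveolar lateral approximant), /ɣ/ (voiced velar fricative), /ʒ/ (voiced postalveolar fricative), /β/ (voiced bilabial fricative), among others, satisfy every feature; every other segment in the inventory fails at least one.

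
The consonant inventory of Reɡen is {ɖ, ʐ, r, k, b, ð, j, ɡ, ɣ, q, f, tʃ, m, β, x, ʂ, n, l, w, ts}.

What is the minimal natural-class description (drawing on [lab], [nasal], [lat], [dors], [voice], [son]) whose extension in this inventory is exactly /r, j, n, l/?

[+son, -lab]

/r, j, n, l/ are all [+sonorant], [-labial], and no other segment in the inventory matches both values. Dropping any one of them over-generates: [-labial] alone would also admit /ɖ, ʐ, k, ð, …/; [+sonorant] alone would also admit /m, w/. No other single listed feature picks out exactly this set either, so fewer than two features will not do.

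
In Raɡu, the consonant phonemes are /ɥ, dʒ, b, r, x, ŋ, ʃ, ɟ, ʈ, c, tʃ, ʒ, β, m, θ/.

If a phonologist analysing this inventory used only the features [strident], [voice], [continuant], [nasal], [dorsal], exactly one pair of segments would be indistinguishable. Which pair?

β, r

Both /β/ and /r/ are [-strident], [+voice], [+continuant], [-nasal], [-dorsal]. Since the list omits [sonorant], [labial] and [coronal] — which do distinguish the voiced bilabial fricative from the alveolar trill — this pair collapses; all other pairs remain distinct.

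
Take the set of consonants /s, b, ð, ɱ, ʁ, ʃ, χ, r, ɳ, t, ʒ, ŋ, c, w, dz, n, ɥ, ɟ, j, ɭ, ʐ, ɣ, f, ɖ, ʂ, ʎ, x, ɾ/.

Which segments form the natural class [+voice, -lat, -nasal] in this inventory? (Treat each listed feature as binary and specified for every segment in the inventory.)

b, ð, ʁ, r, ʒ, w, dz, ɥ, ɟ, j, ʐ, ɣ, ɖ, ɾ

Checking each segment against [+voice], [-lateral], [-nasal]: /b/ (voiced bilabial stop), /ð/ (voiced dental fricative), /ʁ/ (voiced uvular fricative), /r/ (alveolar trill), /ʒ/ (voiced postalveolar fricative), /w/ (labial-velar glide), among others, satisfy every feature; every other segment in the inventory fails at least one.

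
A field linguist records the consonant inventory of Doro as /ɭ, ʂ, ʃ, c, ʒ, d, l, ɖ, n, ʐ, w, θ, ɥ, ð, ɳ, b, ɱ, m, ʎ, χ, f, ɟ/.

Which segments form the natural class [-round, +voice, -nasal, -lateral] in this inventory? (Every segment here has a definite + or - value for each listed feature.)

ʒ, d, ɖ, ʐ, ð, b, ɟ

Eliminate segments failing any feature: /ɭ, l, ʎ/ are [+lateral]; /ʂ, ʃ, c, θ, χ, f/ are [-voice]; /n, ɳ, ɱ, m/ are [+nasal]; /w, ɥ/ are [+round]. The remaining /ʒ, d, ɖ, ʐ, ð, b, ɟ/ satisfy [-round], [+voice], [-nasal], [-lateral].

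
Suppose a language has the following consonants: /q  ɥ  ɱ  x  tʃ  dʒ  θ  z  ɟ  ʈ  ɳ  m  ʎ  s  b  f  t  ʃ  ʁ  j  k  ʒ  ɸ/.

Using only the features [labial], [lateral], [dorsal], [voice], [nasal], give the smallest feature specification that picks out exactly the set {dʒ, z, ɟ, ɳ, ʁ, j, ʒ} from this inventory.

[+voice, −lateral, −labial]

Every target segment is [+voice], [−lateral], [−labial]; each remaining inventory member fails at least one of these. Each conjunct is needed — [−lateral, −labial] alone would also admit /q, x, tʃ, θ, …/; [+voice, −labial] alone would also admit /ʎ/; [+voice, −lateral] alone would also admit /ɥ, ɱ, m, b/ — and no other combination of two listed features has exactly this extension, so three is the minimum.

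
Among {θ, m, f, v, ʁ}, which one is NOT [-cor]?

θ

Every segment except /θ/ is [-coronal]. /θ/ (voiceless dental fricative) is [+coronal], so it is the exception.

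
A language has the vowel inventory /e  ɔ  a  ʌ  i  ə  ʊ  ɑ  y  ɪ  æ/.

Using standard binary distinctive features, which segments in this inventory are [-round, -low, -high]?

e, ʌ, ə

Checking each segment against [-round], [-low], [-high]: /e/ (mid front unrounded tense vowel), /ʌ/ (mid back unrounded lax vowel), /ə/ (mid central vowel (schwa)) satisfy every feature; every other segment in the inventory fails at least one.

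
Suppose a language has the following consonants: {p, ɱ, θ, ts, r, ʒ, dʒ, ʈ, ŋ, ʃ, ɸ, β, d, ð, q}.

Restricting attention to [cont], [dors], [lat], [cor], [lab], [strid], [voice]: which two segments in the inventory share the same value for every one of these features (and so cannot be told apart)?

ð, r

On the given features, /ð/ and /r/ have an identical profile: [+continuant], [−dorsal], [−lateral], [+coronal], [−labial], [−strident], [+voice]. No other two segments in the inventory coincide on all 7 features. (They do differ in [sonorant], which is not among the given features.)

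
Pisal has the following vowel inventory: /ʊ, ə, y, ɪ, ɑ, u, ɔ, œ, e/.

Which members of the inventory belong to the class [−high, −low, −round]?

ə, e

Checking each segment against [−high], [−low], [−round]: /ə/ (mid central vowel (schwa)), /e/ (mid front unrounded tense vowel) satisfy every feature; every other segment in the inventory fails at least one.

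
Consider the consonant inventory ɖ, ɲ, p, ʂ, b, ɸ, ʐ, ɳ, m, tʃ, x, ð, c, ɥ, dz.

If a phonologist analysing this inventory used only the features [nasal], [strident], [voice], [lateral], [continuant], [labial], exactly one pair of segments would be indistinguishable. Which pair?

Both /ɲ/ and /ɳ/ are [+nasal], [-strident], [+voice], [-lateral], [-continuant], [-labial]. Since the list omits [dorsal] — which does distinguish the palatal nasal from the retroflex nasal — this pair collapses; all other pairs remain distinct.

ɲ, ɳ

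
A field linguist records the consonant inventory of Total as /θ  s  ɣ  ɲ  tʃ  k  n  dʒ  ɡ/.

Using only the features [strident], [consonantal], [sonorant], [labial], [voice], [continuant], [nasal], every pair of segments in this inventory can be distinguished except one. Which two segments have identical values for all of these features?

Both /ɲ/ and /n/ are [−strident], [+consonantal], [+sonorant], [−labial], [+voice], [−continuant], [+nasal]. Since the list omits [dorsal] — which does distinguish the palatal nasal from the alveolar nasal — this pair collapses; all other pairs remain distinct.

ɲ, n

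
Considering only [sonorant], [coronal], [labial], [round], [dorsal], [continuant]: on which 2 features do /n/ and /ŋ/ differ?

/n/ is the alveolar nasal and /ŋ/ is the velar nasal. Both are [+sonorant], [−labial], [−round], [−continuant]. /n/ is [+coronal] while /ŋ/ is [−coronal]; /n/ is [−dorsal] while /ŋ/ is [+dorsal], so the distinguishing features are [coronal], [dorsal].

[coronal], [dorsal]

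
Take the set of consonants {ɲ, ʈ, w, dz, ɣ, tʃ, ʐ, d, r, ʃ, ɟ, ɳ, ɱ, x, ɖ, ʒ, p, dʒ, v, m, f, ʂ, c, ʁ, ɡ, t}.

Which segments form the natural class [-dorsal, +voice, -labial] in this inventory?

Eliminate segments failing any feature: /ɲ, w, ɣ, ɟ, x, c, ʁ, ɡ/ are [+dorsal]; /ʈ, tʃ, ʃ, p, f, ʂ, t/ are [-voice]; /ɱ, v, m/ are [+labial]. The remaining /dz, ʐ, d, r, ɳ, ɖ, ʒ, dʒ/ satisfy [-dorsal], [+voice], [-labial].

dz, ʐ, d, r, ɳ, ɖ, ʒ, dʒ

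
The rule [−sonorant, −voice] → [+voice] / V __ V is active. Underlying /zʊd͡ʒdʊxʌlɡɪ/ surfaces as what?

[zʊd͡ʒdʊɣʌlɡɪ]

Only /x/ occurs between two vowels (/ʊ/ __ /ʌ/) and matches the structural description. It is a voiceless velar fricative, so [−sonorant, −voice] holds; changing it to [+voice] with all other features held fixed yields /ɣ/ (voiced velar fricative). No other segment meets both the structural description and the environment, so the output is [zʊd͡ʒdʊɣʌlɡɪ].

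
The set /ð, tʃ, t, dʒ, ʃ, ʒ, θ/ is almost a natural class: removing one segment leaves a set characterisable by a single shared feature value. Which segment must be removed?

/dʒ, ʃ, tʃ, ʒ, θ, ð/ are all [+distributed], but /t/ (voiceless alveolar stop) is [-distributed]. No other single segment can be removed to leave a set sharing one feature value that the removed segment lacks, so /t/ is the odd one out.

t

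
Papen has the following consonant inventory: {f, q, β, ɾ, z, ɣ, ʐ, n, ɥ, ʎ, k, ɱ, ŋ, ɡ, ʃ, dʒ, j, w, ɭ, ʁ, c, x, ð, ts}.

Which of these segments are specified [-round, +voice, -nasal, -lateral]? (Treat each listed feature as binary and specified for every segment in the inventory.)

β, ɾ, z, ɣ, ʐ, ɡ, dʒ, j, ʁ, ð

Checking each segment against [-round], [+voice], [-nasal], [-lateral]: /β/ (voiced bilabial fricative), /ɾ/ (alveolar tap), /z/ (voiced alveolar fricative), /ɣ/ (voiced velar fricative), /ʐ/ (voiced retroflex fricative), /ɡ/ (voiced velar stop), among others, satisfy every feature; every other segment in the inventory fails at least one.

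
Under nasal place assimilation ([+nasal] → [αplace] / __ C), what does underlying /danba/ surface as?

In /danba/, the nasal /n/ precedes /b/, which is [+labial]. The nasal assimilates in place, becoming the [+labial] nasal /m/. The surface form is [damba].

[damba]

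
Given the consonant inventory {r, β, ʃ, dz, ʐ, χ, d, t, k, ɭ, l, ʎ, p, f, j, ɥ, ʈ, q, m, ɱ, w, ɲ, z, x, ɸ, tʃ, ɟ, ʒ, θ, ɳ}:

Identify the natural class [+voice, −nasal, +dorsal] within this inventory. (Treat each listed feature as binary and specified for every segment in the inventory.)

ʎ, j, ɥ, w, ɟ

Eliminate segments failing any feature: /r, β, dz, ʐ, d, ɭ, l, z, ʒ/ are [−dorsal]; /ʃ, χ, t, k, p, f, ʈ, q, x, ɸ, tʃ, θ/ are [−voice]; /m, ɱ, ɲ, ɳ/ are [+nasal]. The remaining /ʎ, j, ɥ, w, ɟ/ satisfy [+voice], [−nasal], [+dorsal].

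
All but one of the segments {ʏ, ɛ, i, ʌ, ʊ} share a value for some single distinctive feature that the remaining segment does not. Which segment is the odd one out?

i

[tense] groups all but one: /ɛ, ʌ, ʏ, ʊ/ share [-tense] while /i/ (high front unrounded tense vowel) alone is [+tense]. Removing any other segment would not leave a single-feature class that excludes it.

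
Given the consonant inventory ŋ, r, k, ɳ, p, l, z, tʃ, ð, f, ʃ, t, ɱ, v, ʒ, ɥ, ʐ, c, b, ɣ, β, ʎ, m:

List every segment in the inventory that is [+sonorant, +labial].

ɱ, ɥ, m

Eliminate segments failing any feature: /ŋ, r, ɳ, l, ʎ/ are [−labial]; /k, p, z, tʃ, ð, f, ʃ, t, v, ʒ, ʐ, c, b, ɣ, β/ are [−sonorant]. The remaining /ɱ, ɥ, m/ satisfy [+sonorant], [+labial].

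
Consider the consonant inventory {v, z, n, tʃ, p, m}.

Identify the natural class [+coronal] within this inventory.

The [+coronal] segments here are /z, n, tʃ/; the remaining /v, p, m/ are [−coronal].

z, n, tʃ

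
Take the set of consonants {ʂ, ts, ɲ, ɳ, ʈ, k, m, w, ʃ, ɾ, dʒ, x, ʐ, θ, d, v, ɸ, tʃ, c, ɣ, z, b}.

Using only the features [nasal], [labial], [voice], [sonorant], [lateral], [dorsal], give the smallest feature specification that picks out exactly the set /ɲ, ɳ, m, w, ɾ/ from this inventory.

The target set is precisely the extension of [+sonorant] in this inventory.

[+sonorant]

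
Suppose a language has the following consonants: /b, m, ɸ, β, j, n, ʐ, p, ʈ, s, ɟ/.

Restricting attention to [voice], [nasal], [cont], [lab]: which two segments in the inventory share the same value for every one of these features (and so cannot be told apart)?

/ʐ/ (voiced retroflex fricative) and /j/ (palatal glide) are both [+voice], [-nasal], [+continuant], [-labial], so none of the listed features separates them. (They do differ in [sonorant], [strident] and [dorsal], which are not among the given features.) Every other pair in the inventory differs on at least one listed feature.

ʐ, j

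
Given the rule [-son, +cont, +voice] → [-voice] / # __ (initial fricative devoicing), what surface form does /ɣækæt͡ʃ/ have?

Only the initial segment /ɣ/ is both word-initial and matches the structural description. It is a voiced velar fricative, so [-son, +cont, +voice] holds; changing it to [-voice] with all other features held fixed yields /x/ (voiceless velar fricative). No other segment meets both the structural description and the environment, so the output is [xækæt͡ʃ].

[xækæt͡ʃ]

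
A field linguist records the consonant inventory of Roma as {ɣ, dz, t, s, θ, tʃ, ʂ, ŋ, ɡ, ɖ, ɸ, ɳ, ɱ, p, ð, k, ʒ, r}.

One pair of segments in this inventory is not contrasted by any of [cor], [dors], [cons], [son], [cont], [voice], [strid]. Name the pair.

On the given features, /ʂ/ and /s/ have an identical profile: [+coronal], [−dorsal], [+consonantal], [−sonorant], [+continuant], [−voice], [+strident]. No other two segments in the inventory coincide on all 7 features. (They do differ in [anterior], which is not among the given features.)

ʂ, s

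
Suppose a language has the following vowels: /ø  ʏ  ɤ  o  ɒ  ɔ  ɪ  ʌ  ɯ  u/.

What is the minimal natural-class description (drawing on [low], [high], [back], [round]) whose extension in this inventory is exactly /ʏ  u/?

[+high, +round]

/ʏ, u/ are all [+high], [+round], and no other segment in the inventory matches both values. Dropping any one of them over-generates: [+round] alone would also admit /ø, o, ɒ, ɔ/; [+high] alone would also admit /ɪ, ɯ/. No other single listed feature picks out exactly this set either, so fewer than two features will not do.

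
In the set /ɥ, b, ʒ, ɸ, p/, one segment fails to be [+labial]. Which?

ʒ

/ʒ/ is the voiced postalveolar fricative, which is [-labial]; the rest — /ɸ, b, p, ɥ/ — are [+labial].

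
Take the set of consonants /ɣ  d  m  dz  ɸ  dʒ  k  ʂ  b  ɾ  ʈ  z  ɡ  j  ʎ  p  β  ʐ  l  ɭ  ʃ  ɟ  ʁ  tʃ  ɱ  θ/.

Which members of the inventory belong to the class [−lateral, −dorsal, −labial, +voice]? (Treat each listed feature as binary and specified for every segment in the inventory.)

d, dz, dʒ, ɾ, z, ʐ

Checking each segment against [−lateral], [−dorsal], [−labial], [+voice]: /d/ (voiced alveolar stop), /dz/ (voiced alveolar affricate), /dʒ/ (voiced postalveolar affricate), /ɾ/ (alveolar tap), /z/ (voiced alveolar fricative), /ʐ/ (voiced retroflex fricative) satisfy every feature; every other segment in the inventory fails at least one.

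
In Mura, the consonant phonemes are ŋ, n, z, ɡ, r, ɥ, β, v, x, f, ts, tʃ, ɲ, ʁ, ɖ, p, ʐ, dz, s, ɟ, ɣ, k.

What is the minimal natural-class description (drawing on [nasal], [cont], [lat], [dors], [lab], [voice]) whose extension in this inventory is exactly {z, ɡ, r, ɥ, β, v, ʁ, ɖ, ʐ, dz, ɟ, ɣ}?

[+voice, −nasal]

/z, ɡ, r, ɥ, β, v, ʁ, ɖ, ʐ, dz, ɟ, ɣ/ are all [+voice], [−nasal], and no other segment in the inventory matches both values. Dropping any one of them over-generates: [−nasal] alone would also admit /x, f, ts, tʃ, …/; [+voice] alone would also admit /ŋ, n, ɲ/. No other single listed feature picks out exactly this set either, so fewer than two features will not do.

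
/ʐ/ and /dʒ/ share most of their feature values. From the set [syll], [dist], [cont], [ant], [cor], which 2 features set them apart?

The two segments share [−syllabic], [−anterior], [+coronal]. The only features from the list on which they differ: /ʐ/ is [+continuant] while /dʒ/ is [−continuant]; /ʐ/ is [−distributed] while /dʒ/ is [+distributed].

[continuant], [distributed]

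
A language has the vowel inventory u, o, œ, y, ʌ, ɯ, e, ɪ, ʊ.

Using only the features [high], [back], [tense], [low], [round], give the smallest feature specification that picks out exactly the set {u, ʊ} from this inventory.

/u, ʊ/ are all [+high], [+back], [+round], and no other segment in the inventory matches all three values. Dropping any one of them over-generates: [+back, +round] alone would also admit /o/; [+high, +round] alone would also admit /y/; [+high, +back] alone would also admit /ɯ/. No other combination of two listed features picks out exactly this set either, so fewer than three features will not do.

[+high, +back, +round]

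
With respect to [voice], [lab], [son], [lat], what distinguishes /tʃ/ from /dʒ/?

The two segments share [-labial], [-sonorant], [-lateral]. The only feature from the list on which they differ: /tʃ/ is [-voice] while /dʒ/ is [+voice].

[voice]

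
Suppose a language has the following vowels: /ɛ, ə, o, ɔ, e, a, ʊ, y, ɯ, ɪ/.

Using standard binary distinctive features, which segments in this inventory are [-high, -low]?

ɛ, ə, o, ɔ, e

Checking each segment against [-high], [-low]: /ɛ/ (mid front unrounded lax vowel), /ə/ (mid central vowel (schwa)), /o/ (mid back rounded tense vowel), /ɔ/ (mid back rounded lax vowel), /e/ (mid front unrounded tense vowel) satisfy every feature; every other segment in the inventory fails at least one.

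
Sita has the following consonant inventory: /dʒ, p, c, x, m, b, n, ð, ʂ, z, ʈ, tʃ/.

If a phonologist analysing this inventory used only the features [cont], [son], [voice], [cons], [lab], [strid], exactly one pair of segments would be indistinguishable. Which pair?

/c/ (voiceless palatal stop) and /ʈ/ (voiceless retroflex stop) are both [−continuant], [−sonorant], [−voice], [+consonantal], [−labial], [−strident], so none of the listed features separates them. (They do differ in [dorsal], which is not among the given features.) Every other pair in the inventory differs on at least one listed feature.

c, ʈ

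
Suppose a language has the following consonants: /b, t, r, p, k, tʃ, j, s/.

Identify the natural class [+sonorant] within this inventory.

r, j

The [+sonorant] segments here are /r, j/; the remaining /b, t, p, k, tʃ, s/ are [-sonorant].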